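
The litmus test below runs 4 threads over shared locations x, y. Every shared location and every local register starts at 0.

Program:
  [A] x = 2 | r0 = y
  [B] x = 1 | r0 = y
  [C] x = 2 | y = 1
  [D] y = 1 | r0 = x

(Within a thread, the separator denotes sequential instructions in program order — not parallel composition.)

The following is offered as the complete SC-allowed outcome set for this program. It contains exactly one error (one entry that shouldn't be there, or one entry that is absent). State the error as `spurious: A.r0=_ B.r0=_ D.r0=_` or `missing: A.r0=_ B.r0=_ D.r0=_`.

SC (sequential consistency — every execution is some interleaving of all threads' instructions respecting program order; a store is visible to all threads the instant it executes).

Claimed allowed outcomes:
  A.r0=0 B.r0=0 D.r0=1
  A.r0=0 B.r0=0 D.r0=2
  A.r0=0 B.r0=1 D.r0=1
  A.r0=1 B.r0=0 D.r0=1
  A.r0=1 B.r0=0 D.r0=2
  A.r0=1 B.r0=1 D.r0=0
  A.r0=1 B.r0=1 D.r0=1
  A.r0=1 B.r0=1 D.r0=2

outcome vector order: (A.r0,B.r0,D.r0)
under SC → 001; 002; 011; 012; 101; 102; 110; 111; 112
SC∖claimed = {012}

missing: A.r0=0 B.r0=1 D.r0=2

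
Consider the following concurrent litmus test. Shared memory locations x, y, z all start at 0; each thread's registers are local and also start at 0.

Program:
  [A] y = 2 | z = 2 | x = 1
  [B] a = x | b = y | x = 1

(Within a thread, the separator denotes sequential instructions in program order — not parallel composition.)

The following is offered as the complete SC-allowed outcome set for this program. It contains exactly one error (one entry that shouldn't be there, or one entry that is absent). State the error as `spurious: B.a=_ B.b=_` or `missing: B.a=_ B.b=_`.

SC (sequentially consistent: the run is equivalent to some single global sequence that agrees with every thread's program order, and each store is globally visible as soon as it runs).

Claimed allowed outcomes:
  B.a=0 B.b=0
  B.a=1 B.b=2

missing: B.a=0 B.b=2

outcome vector order: (B.a,B.b)
[SC] allowed = {(0,0); (0,2); (1,2)}
SC∖claimed = {(0,2)}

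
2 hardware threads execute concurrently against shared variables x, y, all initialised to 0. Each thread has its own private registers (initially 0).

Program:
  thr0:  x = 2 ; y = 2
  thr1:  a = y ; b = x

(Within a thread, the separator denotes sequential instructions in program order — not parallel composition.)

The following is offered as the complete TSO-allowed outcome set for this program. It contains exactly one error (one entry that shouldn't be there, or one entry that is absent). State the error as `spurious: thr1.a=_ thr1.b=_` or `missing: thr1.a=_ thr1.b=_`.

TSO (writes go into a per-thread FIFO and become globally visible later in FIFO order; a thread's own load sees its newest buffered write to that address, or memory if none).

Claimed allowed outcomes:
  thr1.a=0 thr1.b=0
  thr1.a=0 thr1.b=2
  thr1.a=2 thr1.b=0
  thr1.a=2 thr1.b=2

outcome vector order: (thr1.a,thr1.b)
under TSO → 0/0; 0/2; 2/2
claimed∖TSO = {2/0}

spurious: thr1.a=2 thr1.b=0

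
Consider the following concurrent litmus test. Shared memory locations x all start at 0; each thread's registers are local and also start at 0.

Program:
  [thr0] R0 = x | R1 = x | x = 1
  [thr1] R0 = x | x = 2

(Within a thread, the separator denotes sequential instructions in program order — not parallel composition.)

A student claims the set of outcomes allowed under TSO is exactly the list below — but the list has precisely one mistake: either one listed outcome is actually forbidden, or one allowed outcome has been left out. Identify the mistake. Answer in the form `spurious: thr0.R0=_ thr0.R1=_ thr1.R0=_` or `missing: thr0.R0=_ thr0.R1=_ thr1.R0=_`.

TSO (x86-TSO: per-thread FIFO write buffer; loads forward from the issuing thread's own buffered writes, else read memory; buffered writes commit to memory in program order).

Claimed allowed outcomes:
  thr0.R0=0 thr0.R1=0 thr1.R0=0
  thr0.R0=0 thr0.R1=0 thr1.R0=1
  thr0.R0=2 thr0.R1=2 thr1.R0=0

outcome vector order: (thr0.R0,thr0.R1,thr1.R0)
[TSO] allowed = {000 001 020 220}
TSO∖claimed = {020}

missing: thr0.R0=0 thr0.R1=2 thr1.R0=0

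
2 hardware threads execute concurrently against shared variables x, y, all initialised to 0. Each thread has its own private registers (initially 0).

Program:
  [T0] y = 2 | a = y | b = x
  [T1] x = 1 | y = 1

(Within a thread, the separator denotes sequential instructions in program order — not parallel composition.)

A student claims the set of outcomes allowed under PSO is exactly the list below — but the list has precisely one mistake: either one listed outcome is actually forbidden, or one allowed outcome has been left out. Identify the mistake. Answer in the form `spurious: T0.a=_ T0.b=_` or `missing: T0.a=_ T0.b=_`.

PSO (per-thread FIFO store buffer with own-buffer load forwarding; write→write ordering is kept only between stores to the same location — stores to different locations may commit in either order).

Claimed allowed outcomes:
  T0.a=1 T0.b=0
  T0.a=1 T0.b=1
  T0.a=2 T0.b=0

missing: T0.a=2 T0.b=1

outcome vector order: (T0.a,T0.b)
PSO (4): <1 0>; <1 1>; <2 0>; <2 1>
PSO∖claimed = {<2 1>}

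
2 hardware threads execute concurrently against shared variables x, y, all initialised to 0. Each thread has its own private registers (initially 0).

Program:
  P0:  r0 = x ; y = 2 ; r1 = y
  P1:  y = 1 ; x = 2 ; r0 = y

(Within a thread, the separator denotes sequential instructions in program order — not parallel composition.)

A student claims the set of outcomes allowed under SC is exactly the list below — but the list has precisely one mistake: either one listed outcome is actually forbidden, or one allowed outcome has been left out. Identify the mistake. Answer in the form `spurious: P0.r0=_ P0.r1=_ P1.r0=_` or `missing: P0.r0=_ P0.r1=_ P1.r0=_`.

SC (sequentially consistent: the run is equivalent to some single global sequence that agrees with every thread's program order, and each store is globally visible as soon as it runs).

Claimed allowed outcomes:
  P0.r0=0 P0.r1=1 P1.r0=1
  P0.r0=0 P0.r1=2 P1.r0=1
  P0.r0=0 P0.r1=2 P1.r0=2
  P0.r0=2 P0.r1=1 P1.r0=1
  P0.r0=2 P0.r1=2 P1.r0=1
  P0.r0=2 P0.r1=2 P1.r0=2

spurious: P0.r0=2 P0.r1=1 P1.r0=1

outcome vector order: (P0.r0,P0.r1,P1.r0)
under SC → 011, 021, 022, 221, 222
claimed∖SC = {211}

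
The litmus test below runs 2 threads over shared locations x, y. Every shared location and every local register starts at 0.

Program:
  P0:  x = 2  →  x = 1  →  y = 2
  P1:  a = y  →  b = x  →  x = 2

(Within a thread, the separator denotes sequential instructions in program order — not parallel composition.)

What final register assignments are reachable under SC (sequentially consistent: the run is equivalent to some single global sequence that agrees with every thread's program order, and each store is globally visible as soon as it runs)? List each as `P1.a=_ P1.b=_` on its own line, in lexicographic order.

outcome vector order: (P1.a,P1.b)
|SC outcomes| = 4

P1.a=0 P1.b=0
P1.a=0 P1.b=1
P1.a=0 P1.b=2
P1.a=2 P1.b=1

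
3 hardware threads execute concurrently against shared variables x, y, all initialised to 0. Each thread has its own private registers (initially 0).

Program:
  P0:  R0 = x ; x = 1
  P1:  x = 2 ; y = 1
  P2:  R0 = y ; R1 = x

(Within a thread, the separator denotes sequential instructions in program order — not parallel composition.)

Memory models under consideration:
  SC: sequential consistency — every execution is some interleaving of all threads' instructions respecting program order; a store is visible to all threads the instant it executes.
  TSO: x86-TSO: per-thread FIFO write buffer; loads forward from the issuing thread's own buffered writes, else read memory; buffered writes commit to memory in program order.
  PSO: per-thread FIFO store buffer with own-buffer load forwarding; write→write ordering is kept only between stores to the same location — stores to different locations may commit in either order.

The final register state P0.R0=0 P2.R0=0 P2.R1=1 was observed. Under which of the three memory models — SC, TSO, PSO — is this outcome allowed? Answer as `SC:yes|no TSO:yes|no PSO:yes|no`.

outcome vector order: (P0.R0,P2.R0,P2.R1)
under SC → <0 0 0>; <0 0 1>; <0 0 2>; <0 1 1>; <0 1 2>; <2 0 0>; <2 0 1>; <2 0 2>; <2 1 1>; <2 1 2>
under TSO → <0 0 0>; <0 0 1>; <0 0 2>; <0 1 1>; <0 1 2>; <2 0 0>; <2 0 1>; <2 0 2>; <2 1 1>; <2 1 2>
under PSO → <0 0 0>; <0 0 1>; <0 0 2>; <0 1 0>; <0 1 1>; <0 1 2>; <2 0 0>; <2 0 1>; <2 0 2>; <2 1 0>; <2 1 1>; <2 1 2>
target <0 0 1> ∈ {SC,TSO,PSO}

SC:yes TSO:yes PSO:yes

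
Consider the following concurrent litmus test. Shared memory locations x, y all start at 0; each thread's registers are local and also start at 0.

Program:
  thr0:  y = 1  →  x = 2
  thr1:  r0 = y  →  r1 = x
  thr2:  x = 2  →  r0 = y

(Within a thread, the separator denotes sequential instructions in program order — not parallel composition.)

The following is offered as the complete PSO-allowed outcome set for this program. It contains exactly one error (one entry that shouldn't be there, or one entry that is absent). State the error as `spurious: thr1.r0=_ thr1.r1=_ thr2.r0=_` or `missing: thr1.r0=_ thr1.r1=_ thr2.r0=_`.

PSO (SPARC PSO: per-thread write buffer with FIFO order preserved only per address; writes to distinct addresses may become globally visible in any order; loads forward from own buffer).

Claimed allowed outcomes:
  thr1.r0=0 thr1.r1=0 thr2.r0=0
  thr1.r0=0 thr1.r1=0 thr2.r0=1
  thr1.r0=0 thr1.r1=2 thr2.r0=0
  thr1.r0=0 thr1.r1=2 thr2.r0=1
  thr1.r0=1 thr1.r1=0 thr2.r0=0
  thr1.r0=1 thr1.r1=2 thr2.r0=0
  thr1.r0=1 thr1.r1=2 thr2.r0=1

outcome vector order: (thr1.r0,thr1.r1,thr2.r0)
PSO (8): <0 0 0>, <0 0 1>, <0 2 0>, <0 2 1>, <1 0 0>, <1 0 1>, <1 2 0>, <1 2 1>
PSO∖claimed = {<1 0 1>}

missing: thr1.r0=1 thr1.r1=0 thr2.r0=1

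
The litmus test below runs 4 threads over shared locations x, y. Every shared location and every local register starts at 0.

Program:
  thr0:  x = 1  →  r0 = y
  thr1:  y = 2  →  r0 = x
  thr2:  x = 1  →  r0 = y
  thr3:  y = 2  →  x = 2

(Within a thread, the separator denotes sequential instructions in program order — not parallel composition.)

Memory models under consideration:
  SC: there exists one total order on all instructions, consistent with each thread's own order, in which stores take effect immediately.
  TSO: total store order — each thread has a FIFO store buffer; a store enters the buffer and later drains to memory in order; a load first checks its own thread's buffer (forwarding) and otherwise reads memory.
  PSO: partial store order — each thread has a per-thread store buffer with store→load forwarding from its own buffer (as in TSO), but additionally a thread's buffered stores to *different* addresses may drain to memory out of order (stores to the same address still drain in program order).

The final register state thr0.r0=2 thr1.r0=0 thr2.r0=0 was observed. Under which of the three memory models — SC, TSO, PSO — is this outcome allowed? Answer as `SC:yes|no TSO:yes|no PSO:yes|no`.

SC:no TSO:yes PSO:yes

outcome vector order: (thr0.r0,thr1.r0,thr2.r0)
under SC → <0 1 0>; <0 1 2>; <0 2 0>; <0 2 2>; <2 0 2>; <2 1 0>; <2 1 2>; <2 2 0>; <2 2 2>
under TSO → <0 0 0>; <0 0 2>; <0 1 0>; <0 1 2>; <0 2 0>; <0 2 2>; <2 0 0>; <2 0 2>; <2 1 0>; <2 1 2>; <2 2 0>; <2 2 2>
under PSO → <0 0 0>; <0 0 2>; <0 1 0>; <0 1 2>; <0 2 0>; <0 2 2>; <2 0 0>; <2 0 2>; <2 1 0>; <2 1 2>; <2 2 0>; <2 2 2>
target <2 0 0> ∈ {TSO,PSO}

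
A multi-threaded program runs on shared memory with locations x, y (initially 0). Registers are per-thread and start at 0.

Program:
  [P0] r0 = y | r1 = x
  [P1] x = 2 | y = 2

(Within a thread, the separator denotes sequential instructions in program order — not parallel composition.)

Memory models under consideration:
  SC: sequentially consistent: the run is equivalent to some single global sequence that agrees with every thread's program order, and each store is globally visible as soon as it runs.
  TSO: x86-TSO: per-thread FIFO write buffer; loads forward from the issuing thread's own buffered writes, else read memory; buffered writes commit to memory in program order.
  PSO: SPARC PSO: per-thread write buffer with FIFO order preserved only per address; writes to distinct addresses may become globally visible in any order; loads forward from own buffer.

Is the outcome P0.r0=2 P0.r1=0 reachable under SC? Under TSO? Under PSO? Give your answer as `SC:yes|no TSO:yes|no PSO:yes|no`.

SC:no TSO:no PSO:yes

outcome vector order: (P0.r0,P0.r1)
[SC] allowed = {0/0; 0/2; 2/2}
[TSO] allowed = {0/0; 0/2; 2/2}
[PSO] allowed = {0/0; 0/2; 2/0; 2/2}
target 2/0 ∈ {PSO}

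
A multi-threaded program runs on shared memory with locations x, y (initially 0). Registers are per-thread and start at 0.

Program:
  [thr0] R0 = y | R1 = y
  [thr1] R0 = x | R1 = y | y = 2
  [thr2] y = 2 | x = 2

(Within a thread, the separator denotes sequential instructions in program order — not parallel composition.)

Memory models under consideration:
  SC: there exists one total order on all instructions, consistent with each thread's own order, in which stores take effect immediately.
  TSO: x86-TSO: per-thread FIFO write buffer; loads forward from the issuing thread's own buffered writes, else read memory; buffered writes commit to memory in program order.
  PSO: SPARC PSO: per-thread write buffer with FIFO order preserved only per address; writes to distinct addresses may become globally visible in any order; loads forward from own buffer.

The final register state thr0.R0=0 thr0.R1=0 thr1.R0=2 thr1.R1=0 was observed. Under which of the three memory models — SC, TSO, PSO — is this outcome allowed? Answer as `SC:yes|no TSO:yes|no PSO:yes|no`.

SC:no TSO:no PSO:yes

outcome vector order: (thr0.R0,thr0.R1,thr1.R0,thr1.R1)
SC (9): 0/0/0/0; 0/0/0/2; 0/0/2/2; 0/2/0/0; 0/2/0/2; 0/2/2/2; 2/2/0/0; 2/2/0/2; 2/2/2/2
TSO (9): 0/0/0/0; 0/0/0/2; 0/0/2/2; 0/2/0/0; 0/2/0/2; 0/2/2/2; 2/2/0/0; 2/2/0/2; 2/2/2/2
PSO (12): 0/0/0/0; 0/0/0/2; 0/0/2/0; 0/0/2/2; 0/2/0/0; 0/2/0/2; 0/2/2/0; 0/2/2/2; 2/2/0/0; 2/2/0/2; 2/2/2/0; 2/2/2/2
target 0/0/2/0 ∈ {PSO}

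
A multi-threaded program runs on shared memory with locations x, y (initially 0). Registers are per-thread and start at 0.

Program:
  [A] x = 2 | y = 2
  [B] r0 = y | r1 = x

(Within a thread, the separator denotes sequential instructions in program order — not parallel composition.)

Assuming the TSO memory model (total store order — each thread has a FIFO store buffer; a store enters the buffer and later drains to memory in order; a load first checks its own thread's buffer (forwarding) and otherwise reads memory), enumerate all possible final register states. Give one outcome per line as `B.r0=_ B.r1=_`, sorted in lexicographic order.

outcome vector order: (B.r0,B.r1)
|TSO outcomes| = 3

B.r0=0 B.r1=0
B.r0=0 B.r1=2
B.r0=2 B.r1=2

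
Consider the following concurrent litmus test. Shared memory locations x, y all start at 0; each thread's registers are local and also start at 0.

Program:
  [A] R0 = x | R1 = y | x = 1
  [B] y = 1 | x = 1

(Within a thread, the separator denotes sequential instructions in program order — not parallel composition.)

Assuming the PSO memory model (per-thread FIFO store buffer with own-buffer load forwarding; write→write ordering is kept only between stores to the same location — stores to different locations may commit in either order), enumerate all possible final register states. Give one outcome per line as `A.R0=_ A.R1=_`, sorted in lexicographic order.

A.R0=0 A.R1=0
A.R0=0 A.R1=1
A.R0=1 A.R1=0
A.R0=1 A.R1=1

outcome vector order: (A.R0,A.R1)
|PSO outcomes| = 4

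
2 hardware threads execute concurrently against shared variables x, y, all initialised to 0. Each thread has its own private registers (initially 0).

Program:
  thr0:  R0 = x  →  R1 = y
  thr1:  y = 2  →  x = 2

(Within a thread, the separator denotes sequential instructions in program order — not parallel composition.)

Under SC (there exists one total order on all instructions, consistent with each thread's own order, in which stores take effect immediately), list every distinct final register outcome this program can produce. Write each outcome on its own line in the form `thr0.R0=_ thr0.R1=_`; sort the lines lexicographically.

thr0.R0=0 thr0.R1=0
thr0.R0=0 thr0.R1=2
thr0.R0=2 thr0.R1=2

outcome vector order: (thr0.R0,thr0.R1)
|SC outcomes| = 3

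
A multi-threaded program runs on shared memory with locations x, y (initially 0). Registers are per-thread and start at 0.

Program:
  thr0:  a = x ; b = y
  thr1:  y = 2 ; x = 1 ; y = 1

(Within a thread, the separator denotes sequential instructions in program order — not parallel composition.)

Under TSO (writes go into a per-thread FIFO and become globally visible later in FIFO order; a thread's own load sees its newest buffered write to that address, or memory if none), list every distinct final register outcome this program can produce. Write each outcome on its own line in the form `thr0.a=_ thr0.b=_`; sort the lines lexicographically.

thr0.a=0 thr0.b=0
thr0.a=0 thr0.b=1
thr0.a=0 thr0.b=2
thr0.a=1 thr0.b=1
thr0.a=1 thr0.b=2

outcome vector order: (thr0.a,thr0.b)
|TSO outcomes| = 5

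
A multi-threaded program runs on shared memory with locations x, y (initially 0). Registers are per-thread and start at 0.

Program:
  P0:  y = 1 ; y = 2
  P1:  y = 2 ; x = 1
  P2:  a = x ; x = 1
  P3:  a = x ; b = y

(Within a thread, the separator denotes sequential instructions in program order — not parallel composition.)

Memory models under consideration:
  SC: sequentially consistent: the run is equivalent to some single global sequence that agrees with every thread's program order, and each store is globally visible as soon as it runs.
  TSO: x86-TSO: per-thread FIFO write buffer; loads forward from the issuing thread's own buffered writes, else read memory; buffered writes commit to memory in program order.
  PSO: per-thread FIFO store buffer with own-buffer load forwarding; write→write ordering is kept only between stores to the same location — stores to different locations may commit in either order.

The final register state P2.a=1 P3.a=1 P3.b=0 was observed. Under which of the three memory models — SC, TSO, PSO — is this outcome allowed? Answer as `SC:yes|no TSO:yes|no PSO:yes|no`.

outcome vector order: (P2.a,P3.a,P3.b)
under SC → (0,0,0), (0,0,1), (0,0,2), (0,1,0), (0,1,1), (0,1,2), (1,0,0), (1,0,1), (1,0,2), (1,1,1), (1,1,2)
under TSO → (0,0,0), (0,0,1), (0,0,2), (0,1,0), (0,1,1), (0,1,2), (1,0,0), (1,0,1), (1,0,2), (1,1,1), (1,1,2)
under PSO → (0,0,0), (0,0,1), (0,0,2), (0,1,0), (0,1,1), (0,1,2), (1,0,0), (1,0,1), (1,0,2), (1,1,0), (1,1,1), (1,1,2)
target (1,1,0) ∈ {PSO}

SC:no TSO:no PSO:yes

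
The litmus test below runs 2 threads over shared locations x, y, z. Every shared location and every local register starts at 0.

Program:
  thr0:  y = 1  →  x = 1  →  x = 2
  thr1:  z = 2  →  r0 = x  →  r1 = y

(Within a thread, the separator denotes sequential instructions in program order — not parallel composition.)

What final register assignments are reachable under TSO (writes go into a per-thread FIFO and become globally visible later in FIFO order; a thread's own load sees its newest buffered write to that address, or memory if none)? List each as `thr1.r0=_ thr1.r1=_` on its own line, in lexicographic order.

thr1.r0=0 thr1.r1=0
thr1.r0=0 thr1.r1=1
thr1.r0=1 thr1.r1=1
thr1.r0=2 thr1.r1=1

outcome vector order: (thr1.r0,thr1.r1)
|TSO outcomes| = 4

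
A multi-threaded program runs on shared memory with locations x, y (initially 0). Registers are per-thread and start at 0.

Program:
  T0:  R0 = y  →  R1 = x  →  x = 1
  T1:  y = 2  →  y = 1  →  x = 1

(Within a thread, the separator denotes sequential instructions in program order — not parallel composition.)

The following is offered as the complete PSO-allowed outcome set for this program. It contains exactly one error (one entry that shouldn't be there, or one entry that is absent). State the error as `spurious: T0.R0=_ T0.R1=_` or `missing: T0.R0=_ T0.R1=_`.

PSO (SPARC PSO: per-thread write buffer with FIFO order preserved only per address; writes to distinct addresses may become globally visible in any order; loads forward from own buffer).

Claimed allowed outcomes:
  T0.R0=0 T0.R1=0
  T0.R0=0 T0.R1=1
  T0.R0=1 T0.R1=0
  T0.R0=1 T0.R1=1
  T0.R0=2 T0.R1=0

missing: T0.R0=2 T0.R1=1

outcome vector order: (T0.R0,T0.R1)
under PSO → (0,0), (0,1), (1,0), (1,1), (2,0), (2,1)
PSO∖claimed = {(2,1)}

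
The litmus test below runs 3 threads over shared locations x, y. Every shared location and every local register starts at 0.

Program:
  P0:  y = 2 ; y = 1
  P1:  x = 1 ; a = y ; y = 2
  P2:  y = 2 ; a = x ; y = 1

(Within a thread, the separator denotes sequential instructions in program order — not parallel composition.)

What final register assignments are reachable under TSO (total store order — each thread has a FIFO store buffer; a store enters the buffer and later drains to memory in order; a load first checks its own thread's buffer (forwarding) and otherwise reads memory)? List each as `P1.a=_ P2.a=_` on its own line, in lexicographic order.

outcome vector order: (P1.a,P2.a)
|TSO outcomes| = 6

P1.a=0 P2.a=0
P1.a=0 P2.a=1
P1.a=1 P2.a=0
P1.a=1 P2.a=1
P1.a=2 P2.a=0
P1.a=2 P2.a=1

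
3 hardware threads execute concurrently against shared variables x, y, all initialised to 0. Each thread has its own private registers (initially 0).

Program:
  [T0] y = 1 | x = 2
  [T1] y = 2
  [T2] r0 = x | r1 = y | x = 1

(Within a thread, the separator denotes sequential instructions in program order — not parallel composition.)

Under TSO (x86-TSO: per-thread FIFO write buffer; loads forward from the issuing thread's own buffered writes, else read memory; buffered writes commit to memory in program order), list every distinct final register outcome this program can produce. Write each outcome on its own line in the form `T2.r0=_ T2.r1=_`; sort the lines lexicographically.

outcome vector order: (T2.r0,T2.r1)
|TSO outcomes| = 5

T2.r0=0 T2.r1=0
T2.r0=0 T2.r1=1
T2.r0=0 T2.r1=2
T2.r0=2 T2.r1=1
T2.r0=2 T2.r1=2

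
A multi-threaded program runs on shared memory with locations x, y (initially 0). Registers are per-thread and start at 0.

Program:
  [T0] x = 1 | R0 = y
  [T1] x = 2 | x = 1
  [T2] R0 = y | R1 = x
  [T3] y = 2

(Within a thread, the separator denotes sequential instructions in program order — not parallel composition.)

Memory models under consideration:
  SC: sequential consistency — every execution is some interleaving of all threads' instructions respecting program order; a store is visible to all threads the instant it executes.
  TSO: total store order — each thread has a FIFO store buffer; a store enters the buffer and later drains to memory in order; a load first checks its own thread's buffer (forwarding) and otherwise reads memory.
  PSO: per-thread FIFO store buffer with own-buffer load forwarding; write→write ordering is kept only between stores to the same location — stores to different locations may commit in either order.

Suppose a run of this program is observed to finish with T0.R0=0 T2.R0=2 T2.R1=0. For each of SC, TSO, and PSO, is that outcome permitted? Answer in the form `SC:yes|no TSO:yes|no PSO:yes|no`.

SC:no TSO:yes PSO:yes

outcome vector order: (T0.R0,T2.R0,T2.R1)
SC (11): 0/0/0; 0/0/1; 0/0/2; 0/2/1; 0/2/2; 2/0/0; 2/0/1; 2/0/2; 2/2/0; 2/2/1; 2/2/2
TSO (12): 0/0/0; 0/0/1; 0/0/2; 0/2/0; 0/2/1; 0/2/2; 2/0/0; 2/0/1; 2/0/2; 2/2/0; 2/2/1; 2/2/2
PSO (12): 0/0/0; 0/0/1; 0/0/2; 0/2/0; 0/2/1; 0/2/2; 2/0/0; 2/0/1; 2/0/2; 2/2/0; 2/2/1; 2/2/2
target 0/2/0 ∈ {TSO,PSO}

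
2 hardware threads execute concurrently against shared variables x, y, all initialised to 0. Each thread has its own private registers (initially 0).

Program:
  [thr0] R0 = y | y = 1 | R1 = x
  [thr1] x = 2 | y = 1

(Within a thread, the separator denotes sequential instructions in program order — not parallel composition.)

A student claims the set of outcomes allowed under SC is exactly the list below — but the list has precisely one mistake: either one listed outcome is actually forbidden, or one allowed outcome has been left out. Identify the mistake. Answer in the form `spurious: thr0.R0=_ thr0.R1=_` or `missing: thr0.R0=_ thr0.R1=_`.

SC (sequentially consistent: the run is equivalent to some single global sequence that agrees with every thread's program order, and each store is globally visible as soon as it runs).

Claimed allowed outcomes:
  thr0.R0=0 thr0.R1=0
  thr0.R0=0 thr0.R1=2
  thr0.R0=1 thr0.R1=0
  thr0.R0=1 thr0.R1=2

outcome vector order: (thr0.R0,thr0.R1)
SC (3): 0/0, 0/2, 1/2
claimed∖SC = {1/0}

spurious: thr0.R0=1 thr0.R1=0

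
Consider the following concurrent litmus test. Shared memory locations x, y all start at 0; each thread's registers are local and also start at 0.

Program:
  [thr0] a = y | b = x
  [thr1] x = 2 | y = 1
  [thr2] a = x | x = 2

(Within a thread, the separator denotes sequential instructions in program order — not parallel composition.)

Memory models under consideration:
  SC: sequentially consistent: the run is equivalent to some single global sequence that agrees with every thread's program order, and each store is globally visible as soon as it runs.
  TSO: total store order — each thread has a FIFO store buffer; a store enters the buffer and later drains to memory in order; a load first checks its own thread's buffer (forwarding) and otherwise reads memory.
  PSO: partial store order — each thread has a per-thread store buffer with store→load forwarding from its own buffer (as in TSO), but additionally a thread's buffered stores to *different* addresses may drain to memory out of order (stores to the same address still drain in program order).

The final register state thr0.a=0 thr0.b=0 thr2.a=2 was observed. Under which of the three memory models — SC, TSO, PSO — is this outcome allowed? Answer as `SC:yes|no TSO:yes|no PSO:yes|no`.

SC:yes TSO:yes PSO:yes

outcome vector order: (thr0.a,thr0.b,thr2.a)
SC: 6 outcomes — {(0,0,0), (0,0,2), (0,2,0), (0,2,2), (1,2,0), (1,2,2)}
TSO: 6 outcomes — {(0,0,0), (0,0,2), (0,2,0), (0,2,2), (1,2,0), (1,2,2)}
PSO: 8 outcomes — {(0,0,0), (0,0,2), (0,2,0), (0,2,2), (1,0,0), (1,0,2), (1,2,0), (1,2,2)}
target (0,0,2) ∈ {SC,TSO,PSO}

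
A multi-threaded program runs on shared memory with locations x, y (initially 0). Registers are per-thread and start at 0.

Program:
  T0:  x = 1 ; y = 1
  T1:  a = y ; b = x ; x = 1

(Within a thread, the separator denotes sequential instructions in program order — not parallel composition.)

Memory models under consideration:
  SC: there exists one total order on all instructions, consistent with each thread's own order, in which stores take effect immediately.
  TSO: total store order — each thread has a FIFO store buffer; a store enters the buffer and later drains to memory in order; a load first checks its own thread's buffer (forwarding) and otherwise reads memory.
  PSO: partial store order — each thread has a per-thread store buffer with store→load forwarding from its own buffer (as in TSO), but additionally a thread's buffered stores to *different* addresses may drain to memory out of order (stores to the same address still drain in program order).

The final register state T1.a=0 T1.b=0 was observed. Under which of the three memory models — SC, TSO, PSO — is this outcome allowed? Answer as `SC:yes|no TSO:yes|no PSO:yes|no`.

SC:yes TSO:yes PSO:yes

outcome vector order: (T1.a,T1.b)
under SC → (0,0), (0,1), (1,1)
under TSO → (0,0), (0,1), (1,1)
under PSO → (0,0), (0,1), (1,0), (1,1)
target (0,0) ∈ {SC,TSO,PSO}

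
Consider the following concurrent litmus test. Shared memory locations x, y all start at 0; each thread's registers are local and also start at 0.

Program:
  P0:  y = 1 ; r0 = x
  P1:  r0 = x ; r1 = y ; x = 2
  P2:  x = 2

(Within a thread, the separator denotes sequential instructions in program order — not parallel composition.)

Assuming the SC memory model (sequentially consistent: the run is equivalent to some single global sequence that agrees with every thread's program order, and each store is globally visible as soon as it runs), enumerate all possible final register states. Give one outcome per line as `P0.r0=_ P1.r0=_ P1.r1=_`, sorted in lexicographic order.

outcome vector order: (P0.r0,P1.r0,P1.r1)
|SC outcomes| = 7

P0.r0=0 P1.r0=0 P1.r1=0
P0.r0=0 P1.r0=0 P1.r1=1
P0.r0=0 P1.r0=2 P1.r1=1
P0.r0=2 P1.r0=0 P1.r1=0
P0.r0=2 P1.r0=0 P1.r1=1
P0.r0=2 P1.r0=2 P1.r1=0
P0.r0=2 P1.r0=2 P1.r1=1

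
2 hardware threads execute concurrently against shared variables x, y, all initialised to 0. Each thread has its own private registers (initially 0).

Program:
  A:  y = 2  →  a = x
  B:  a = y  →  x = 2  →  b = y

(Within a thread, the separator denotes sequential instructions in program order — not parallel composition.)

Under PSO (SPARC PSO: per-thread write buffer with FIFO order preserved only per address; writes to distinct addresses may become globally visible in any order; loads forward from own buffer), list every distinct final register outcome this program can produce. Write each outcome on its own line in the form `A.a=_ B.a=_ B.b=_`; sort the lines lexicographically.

A.a=0 B.a=0 B.b=0
A.a=0 B.a=0 B.b=2
A.a=0 B.a=2 B.b=2
A.a=2 B.a=0 B.b=0
A.a=2 B.a=0 B.b=2
A.a=2 B.a=2 B.b=2

outcome vector order: (A.a,B.a,B.b)
|PSO outcomes| = 6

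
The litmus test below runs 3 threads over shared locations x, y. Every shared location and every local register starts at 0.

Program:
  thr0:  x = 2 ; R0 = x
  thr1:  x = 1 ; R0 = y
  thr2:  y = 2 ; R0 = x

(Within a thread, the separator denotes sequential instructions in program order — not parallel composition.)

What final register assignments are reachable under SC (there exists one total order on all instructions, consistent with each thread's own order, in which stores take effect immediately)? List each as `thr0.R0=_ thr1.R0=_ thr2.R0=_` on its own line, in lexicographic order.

outcome vector order: (thr0.R0,thr1.R0,thr2.R0)
|SC outcomes| = 9

thr0.R0=1 thr1.R0=0 thr2.R0=1
thr0.R0=1 thr1.R0=2 thr2.R0=0
thr0.R0=1 thr1.R0=2 thr2.R0=1
thr0.R0=1 thr1.R0=2 thr2.R0=2
thr0.R0=2 thr1.R0=0 thr2.R0=1
thr0.R0=2 thr1.R0=0 thr2.R0=2
thr0.R0=2 thr1.R0=2 thr2.R0=0
thr0.R0=2 thr1.R0=2 thr2.R0=1
thr0.R0=2 thr1.R0=2 thr2.R0=2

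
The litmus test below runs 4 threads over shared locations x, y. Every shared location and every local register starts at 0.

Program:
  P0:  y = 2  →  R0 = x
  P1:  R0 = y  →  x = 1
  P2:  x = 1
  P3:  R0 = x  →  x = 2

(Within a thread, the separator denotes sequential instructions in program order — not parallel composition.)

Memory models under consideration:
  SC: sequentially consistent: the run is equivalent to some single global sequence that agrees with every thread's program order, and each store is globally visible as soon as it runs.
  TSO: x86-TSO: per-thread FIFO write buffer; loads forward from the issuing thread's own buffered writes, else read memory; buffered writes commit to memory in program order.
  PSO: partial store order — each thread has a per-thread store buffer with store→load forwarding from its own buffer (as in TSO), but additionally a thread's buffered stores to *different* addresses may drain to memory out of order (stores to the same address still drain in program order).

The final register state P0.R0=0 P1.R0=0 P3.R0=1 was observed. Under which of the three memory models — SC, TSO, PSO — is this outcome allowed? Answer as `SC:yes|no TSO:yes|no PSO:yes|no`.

SC:yes TSO:yes PSO:yes

outcome vector order: (P0.R0,P1.R0,P3.R0)
SC (12): (0,0,0) (0,0,1) (0,2,0) (0,2,1) (1,0,0) (1,0,1) (1,2,0) (1,2,1) (2,0,0) (2,0,1) (2,2,0) (2,2,1)
TSO (12): (0,0,0) (0,0,1) (0,2,0) (0,2,1) (1,0,0) (1,0,1) (1,2,0) (1,2,1) (2,0,0) (2,0,1) (2,2,0) (2,2,1)
PSO (12): (0,0,0) (0,0,1) (0,2,0) (0,2,1) (1,0,0) (1,0,1) (1,2,0) (1,2,1) (2,0,0) (2,0,1) (2,2,0) (2,2,1)
target (0,0,1) ∈ {SC,TSO,PSO}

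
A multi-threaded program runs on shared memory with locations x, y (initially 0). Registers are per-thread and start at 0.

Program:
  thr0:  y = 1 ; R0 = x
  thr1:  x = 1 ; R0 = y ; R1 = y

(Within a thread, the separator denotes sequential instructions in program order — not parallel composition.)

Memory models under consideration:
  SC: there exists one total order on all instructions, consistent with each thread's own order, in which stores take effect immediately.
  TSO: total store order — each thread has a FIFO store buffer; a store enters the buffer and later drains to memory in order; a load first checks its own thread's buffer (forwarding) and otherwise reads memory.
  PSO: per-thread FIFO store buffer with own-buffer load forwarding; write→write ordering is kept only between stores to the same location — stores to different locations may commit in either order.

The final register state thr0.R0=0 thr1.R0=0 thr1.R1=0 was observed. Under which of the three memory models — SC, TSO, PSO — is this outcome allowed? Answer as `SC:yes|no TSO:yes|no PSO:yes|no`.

SC:no TSO:yes PSO:yes

outcome vector order: (thr0.R0,thr1.R0,thr1.R1)
SC: 4 outcomes — {(0,1,1), (1,0,0), (1,0,1), (1,1,1)}
TSO: 6 outcomes — {(0,0,0), (0,0,1), (0,1,1), (1,0,0), (1,0,1), (1,1,1)}
PSO: 6 outcomes — {(0,0,0), (0,0,1), (0,1,1), (1,0,0), (1,0,1), (1,1,1)}
target (0,0,0) ∈ {TSO,PSO}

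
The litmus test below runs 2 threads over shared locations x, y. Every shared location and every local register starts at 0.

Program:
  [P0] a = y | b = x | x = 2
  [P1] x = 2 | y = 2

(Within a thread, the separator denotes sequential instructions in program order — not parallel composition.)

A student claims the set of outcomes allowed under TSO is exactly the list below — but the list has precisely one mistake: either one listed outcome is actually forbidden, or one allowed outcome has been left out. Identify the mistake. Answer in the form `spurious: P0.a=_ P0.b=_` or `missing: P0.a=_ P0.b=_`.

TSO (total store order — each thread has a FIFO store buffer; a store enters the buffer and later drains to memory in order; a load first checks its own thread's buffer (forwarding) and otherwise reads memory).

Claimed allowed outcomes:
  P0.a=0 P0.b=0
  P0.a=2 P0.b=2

outcome vector order: (P0.a,P0.b)
TSO (3): 00; 02; 22
TSO∖claimed = {02}

missing: P0.a=0 P0.b=2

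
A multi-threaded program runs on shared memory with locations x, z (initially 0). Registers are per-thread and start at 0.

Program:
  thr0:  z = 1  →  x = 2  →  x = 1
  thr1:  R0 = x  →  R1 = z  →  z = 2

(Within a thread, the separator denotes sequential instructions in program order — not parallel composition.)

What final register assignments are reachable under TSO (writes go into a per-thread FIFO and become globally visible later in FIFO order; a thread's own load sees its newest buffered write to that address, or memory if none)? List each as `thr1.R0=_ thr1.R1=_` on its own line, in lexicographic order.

thr1.R0=0 thr1.R1=0
thr1.R0=0 thr1.R1=1
thr1.R0=1 thr1.R1=1
thr1.R0=2 thr1.R1=1

outcome vector order: (thr1.R0,thr1.R1)
|TSO outcomes| = 4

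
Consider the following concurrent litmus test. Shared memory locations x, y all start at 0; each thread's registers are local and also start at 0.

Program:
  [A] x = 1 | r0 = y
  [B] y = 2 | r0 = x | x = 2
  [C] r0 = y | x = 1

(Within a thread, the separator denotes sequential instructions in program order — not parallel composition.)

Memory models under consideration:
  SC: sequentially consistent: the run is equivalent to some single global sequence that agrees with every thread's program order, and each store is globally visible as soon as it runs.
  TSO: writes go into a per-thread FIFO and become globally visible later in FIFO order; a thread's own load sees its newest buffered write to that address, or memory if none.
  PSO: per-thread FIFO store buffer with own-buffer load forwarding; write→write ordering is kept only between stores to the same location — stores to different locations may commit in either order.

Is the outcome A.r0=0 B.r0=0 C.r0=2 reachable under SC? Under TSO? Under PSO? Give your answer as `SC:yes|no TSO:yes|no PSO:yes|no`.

outcome vector order: (A.r0,B.r0,C.r0)
[SC] allowed = {0/1/0 0/1/2 2/0/0 2/0/2 2/1/0 2/1/2}
[TSO] allowed = {0/0/0 0/0/2 0/1/0 0/1/2 2/0/0 2/0/2 2/1/0 2/1/2}
[PSO] allowed = {0/0/0 0/0/2 0/1/0 0/1/2 2/0/0 2/0/2 2/1/0 2/1/2}
target 0/0/2 ∈ {TSO,PSO}

SC:no TSO:yes PSO:yes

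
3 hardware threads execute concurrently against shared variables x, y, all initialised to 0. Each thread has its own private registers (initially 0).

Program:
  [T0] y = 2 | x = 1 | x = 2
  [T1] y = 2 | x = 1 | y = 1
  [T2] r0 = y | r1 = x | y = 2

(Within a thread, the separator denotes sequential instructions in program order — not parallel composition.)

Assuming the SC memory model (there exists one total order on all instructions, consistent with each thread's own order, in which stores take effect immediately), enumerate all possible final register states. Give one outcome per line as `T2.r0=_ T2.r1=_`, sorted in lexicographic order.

outcome vector order: (T2.r0,T2.r1)
|SC outcomes| = 8

T2.r0=0 T2.r1=0
T2.r0=0 T2.r1=1
T2.r0=0 T2.r1=2
T2.r0=1 T2.r1=1
T2.r0=1 T2.r1=2
T2.r0=2 T2.r1=0
T2.r0=2 T2.r1=1
T2.r0=2 T2.r1=2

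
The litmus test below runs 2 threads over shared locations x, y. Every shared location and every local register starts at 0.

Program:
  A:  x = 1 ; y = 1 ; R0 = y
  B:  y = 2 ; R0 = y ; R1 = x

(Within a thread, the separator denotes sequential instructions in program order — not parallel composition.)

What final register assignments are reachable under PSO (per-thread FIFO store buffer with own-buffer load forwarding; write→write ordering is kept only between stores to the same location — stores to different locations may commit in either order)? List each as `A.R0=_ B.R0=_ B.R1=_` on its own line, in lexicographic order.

outcome vector order: (A.R0,B.R0,B.R1)
|PSO outcomes| = 6

A.R0=1 B.R0=1 B.R1=0
A.R0=1 B.R0=1 B.R1=1
A.R0=1 B.R0=2 B.R1=0
A.R0=1 B.R0=2 B.R1=1
A.R0=2 B.R0=2 B.R1=0
A.R0=2 B.R0=2 B.R1=1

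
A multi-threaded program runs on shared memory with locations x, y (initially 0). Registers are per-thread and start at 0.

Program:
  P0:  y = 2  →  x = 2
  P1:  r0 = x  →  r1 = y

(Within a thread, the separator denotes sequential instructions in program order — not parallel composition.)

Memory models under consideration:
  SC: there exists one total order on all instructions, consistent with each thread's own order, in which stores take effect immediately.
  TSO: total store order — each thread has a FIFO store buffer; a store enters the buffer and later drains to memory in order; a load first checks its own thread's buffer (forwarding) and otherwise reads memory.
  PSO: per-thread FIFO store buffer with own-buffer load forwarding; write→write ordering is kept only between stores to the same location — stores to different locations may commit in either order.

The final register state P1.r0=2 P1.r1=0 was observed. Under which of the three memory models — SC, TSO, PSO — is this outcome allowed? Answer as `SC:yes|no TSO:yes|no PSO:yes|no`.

outcome vector order: (P1.r0,P1.r1)
SC (3): (0,0) (0,2) (2,2)
TSO (3): (0,0) (0,2) (2,2)
PSO (4): (0,0) (0,2) (2,0) (2,2)
target (2,0) ∈ {PSO}

SC:no TSO:no PSO:yes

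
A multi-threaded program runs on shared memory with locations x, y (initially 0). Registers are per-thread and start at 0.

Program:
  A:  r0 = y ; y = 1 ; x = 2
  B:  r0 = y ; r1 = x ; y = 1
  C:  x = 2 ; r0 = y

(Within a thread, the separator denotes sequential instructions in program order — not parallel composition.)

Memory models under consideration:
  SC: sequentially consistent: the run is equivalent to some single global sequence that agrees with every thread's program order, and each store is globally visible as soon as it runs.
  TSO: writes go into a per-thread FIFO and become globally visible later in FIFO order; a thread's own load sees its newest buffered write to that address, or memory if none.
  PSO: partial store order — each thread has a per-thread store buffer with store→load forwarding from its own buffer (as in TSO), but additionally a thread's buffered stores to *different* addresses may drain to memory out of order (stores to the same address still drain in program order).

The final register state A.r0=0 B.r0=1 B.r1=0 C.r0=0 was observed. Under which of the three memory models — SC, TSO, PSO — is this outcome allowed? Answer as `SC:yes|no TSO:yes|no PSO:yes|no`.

SC:no TSO:yes PSO:yes

outcome vector order: (A.r0,B.r0,B.r1,C.r0)
[SC] allowed = {(0,0,0,0), (0,0,0,1), (0,0,2,0), (0,0,2,1), (0,1,0,1), (0,1,2,0), (0,1,2,1), (1,0,0,0), (1,0,0,1), (1,0,2,0), (1,0,2,1)}
[TSO] allowed = {(0,0,0,0), (0,0,0,1), (0,0,2,0), (0,0,2,1), (0,1,0,0), (0,1,0,1), (0,1,2,0), (0,1,2,1), (1,0,0,0), (1,0,0,1), (1,0,2,0), (1,0,2,1)}
[PSO] allowed = {(0,0,0,0), (0,0,0,1), (0,0,2,0), (0,0,2,1), (0,1,0,0), (0,1,0,1), (0,1,2,0), (0,1,2,1), (1,0,0,0), (1,0,0,1), (1,0,2,0), (1,0,2,1)}
target (0,1,0,0) ∈ {TSO,PSO}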